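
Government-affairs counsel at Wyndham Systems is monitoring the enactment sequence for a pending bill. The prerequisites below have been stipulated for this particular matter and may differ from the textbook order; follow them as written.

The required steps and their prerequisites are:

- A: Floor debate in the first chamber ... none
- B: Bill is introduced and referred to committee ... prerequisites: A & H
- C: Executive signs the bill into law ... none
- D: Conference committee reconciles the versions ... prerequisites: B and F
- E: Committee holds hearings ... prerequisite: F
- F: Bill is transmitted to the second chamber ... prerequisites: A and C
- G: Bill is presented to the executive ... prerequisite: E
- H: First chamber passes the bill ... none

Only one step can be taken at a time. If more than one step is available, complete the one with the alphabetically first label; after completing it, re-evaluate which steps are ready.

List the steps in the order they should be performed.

A → C → F → E → G → H → B → D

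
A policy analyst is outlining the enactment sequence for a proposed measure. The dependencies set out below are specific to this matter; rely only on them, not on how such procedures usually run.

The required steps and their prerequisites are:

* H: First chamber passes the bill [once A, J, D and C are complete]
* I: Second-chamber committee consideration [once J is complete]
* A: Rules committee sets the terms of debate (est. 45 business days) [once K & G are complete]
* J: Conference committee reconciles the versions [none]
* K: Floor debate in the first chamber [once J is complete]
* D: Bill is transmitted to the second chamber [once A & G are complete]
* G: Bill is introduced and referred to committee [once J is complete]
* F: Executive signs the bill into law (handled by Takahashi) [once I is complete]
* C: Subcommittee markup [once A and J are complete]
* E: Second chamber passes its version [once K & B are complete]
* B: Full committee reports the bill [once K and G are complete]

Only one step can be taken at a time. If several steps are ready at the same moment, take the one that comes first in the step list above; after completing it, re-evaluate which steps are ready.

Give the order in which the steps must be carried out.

J I K G A D F C H B E

J has no prerequisites → J first.
I, K and G are all available; I is listed earlier → I.
F now also ready, so the ready set is {K, G, F}; K is listed earlier → K.
Ready: G and F. G is listed earlier → G.
A and B now also ready, so the ready set is {A, F, B}; A is listed earlier → A.
Now D, F, C and B have their prerequisites met. D is listed earlier, so D next.
Now F, C and B have their prerequisites met. F is listed earlier, so F next.
C and B are both available; C is listed earlier → C.
H and B are both available; H is listed earlier → H.
B needed K and G, now all done → B.
Next only E has its prerequisites met → E.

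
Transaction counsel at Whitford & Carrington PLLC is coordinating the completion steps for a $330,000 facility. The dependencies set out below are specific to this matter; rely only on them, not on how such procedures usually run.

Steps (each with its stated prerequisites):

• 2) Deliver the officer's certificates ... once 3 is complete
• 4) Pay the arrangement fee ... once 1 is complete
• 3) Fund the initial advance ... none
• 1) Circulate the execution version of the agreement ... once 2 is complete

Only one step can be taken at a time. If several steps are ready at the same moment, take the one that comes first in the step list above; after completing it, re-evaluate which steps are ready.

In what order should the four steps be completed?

3, 2, 1, 4

3 has no prerequisites → 3 first.
2 is the only step now ready → 2.
Next only 1 has its prerequisites met → 1.
That leaves 4 as the only ready step → 4.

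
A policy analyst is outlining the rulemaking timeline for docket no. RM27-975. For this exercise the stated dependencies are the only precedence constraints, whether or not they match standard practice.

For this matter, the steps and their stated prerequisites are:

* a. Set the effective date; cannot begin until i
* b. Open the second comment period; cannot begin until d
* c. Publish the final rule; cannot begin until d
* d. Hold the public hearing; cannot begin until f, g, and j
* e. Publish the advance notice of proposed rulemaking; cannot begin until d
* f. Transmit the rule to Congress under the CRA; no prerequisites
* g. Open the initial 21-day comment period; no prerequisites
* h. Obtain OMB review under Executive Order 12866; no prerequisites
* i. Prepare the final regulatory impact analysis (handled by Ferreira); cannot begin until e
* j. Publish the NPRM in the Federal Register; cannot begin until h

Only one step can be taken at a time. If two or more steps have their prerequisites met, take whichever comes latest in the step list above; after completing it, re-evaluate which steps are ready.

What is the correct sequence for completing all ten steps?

Nothing is required for h, g and f. h is listed later → h first.
j now also ready, so the ready set is {j, g, f}; j is listed later → j.
Ready: g and f. g is listed later → g.
Next only f has its prerequisites met → f.
That leaves d as the only ready step → d.
e, c and b are all available; e is listed later → e.
i, c and b are all available; i is listed later → i.
Now c, b and a have their prerequisites met. c is listed later, so c next.
Ready: b and a. b is listed later → b.
Next only a has its prerequisites met → a.

h, j, g, f, d, e, i, c, b, a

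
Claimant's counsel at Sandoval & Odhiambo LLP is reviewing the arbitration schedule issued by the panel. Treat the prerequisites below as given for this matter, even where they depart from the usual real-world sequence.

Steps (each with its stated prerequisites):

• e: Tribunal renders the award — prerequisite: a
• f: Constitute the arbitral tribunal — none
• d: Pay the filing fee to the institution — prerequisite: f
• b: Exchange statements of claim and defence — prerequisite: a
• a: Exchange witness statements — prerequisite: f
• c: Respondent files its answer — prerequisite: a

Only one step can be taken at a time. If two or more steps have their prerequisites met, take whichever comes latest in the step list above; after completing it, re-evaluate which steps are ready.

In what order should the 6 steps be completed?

f, a, c, b, d, e

Only f has no prerequisites, so it is first.
a and d are both available; a is listed later → a.
c, b and e now also ready, so the ready set is {c, b, d, e}; c is listed later → c.
Now b, d and e have their prerequisites met. b is listed later, so b next.
d and e are both available; d is listed later → d.
Next only e has its prerequisites met → e.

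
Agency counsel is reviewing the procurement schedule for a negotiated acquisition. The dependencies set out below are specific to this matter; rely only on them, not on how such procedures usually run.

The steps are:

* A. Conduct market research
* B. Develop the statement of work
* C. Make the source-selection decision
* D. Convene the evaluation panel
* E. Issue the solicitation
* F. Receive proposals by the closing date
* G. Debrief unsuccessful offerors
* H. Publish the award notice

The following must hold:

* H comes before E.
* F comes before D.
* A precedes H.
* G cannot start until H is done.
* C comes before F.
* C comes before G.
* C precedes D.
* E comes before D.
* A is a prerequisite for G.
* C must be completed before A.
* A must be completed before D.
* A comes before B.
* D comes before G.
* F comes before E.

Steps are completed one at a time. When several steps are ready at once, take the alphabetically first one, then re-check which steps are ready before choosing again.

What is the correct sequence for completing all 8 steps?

C has no prerequisites → C first.
A and F are both available; A has the earlier label → A.
B and H now also ready, so the ready set is {B, F, H}; B has the earlier label → B.
Ready: F and H. F has the earlier label → F.
Next only H has its prerequisites met → H.
E is the only step now ready → E.
D needed A, C, E and F, now all done → D.
Next only G has its prerequisites met → G.

C → A → B → F → H → E → D → G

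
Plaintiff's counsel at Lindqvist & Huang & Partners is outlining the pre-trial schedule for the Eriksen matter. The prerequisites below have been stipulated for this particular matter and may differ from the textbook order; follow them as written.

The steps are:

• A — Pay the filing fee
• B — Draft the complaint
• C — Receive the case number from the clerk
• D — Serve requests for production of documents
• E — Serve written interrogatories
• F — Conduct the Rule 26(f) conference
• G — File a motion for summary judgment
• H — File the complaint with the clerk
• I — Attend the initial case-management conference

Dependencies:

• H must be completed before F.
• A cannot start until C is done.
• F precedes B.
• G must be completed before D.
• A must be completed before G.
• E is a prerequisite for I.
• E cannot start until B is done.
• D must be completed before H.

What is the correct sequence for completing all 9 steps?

C, A, G, D, H, F, B, E, I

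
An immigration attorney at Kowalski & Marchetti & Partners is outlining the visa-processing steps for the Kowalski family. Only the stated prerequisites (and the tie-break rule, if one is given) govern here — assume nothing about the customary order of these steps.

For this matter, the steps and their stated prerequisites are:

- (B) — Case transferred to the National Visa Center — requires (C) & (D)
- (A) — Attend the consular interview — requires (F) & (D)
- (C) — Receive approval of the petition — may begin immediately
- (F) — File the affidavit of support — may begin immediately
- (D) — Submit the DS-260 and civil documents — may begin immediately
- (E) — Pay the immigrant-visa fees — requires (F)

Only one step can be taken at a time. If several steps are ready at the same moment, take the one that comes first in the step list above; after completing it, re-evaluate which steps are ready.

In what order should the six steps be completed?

(C), (F) and (D) have no prerequisites; (C) is listed earlier, so (C) is first.
Ready: (F) and (D). (F) is listed earlier → (F).
(E) now also ready, so the ready set is {(D), (E)}; (D) is listed earlier → (D).
(B) and (A) now also ready, so the ready set is {(B), (A), (E)}; (B) is listed earlier → (B).
(A) and (E) are both available; (A) is listed earlier → (A).
(E) needed (F), now all done → (E).

(C) → (F) → (D) → (B) → (A) → (E)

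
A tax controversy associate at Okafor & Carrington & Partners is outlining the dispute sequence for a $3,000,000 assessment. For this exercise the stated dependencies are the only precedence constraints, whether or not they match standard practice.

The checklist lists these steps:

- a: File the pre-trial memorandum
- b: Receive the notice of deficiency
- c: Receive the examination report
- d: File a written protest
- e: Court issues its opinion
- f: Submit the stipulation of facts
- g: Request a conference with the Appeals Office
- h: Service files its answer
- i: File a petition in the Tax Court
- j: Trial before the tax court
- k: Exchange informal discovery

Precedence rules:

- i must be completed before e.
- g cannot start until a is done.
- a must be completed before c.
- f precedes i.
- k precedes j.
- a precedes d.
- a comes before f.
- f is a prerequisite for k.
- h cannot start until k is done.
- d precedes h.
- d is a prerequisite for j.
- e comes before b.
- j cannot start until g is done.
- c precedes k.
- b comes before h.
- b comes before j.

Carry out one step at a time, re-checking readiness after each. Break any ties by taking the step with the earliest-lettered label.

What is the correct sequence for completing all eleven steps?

a c d f g i e b k h j

a is the only step with nothing outstanding, so it goes first.
Now c, d, f and g have their prerequisites met. c has the earlier label, so c next.
Now d, f and g have their prerequisites met. d has the earlier label, so d next.
Ready: f and g. f has the earlier label → f.
g, i and k are all available; g has the earlier label → g.
i and k are both available; i has the earlier label → i.
Now e and k have their prerequisites met. e has the earlier label, so e next.
b and k are both available; b has the earlier label → b.
k needed c and f, now all done → k.
Ready: h and j. h has the earlier label → h.
Next only j has its prerequisites met → j.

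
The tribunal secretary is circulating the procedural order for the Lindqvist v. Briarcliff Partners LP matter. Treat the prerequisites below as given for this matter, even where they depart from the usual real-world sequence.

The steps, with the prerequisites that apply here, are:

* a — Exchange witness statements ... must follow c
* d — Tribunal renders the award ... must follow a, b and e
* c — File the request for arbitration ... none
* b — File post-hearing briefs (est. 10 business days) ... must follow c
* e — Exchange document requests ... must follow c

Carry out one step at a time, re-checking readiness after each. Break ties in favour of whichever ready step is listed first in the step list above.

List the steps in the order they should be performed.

c → a → b → e → d

c is the only step with nothing outstanding, so it goes first.
Ready: a, b and e. a is listed earlier → a.
b and e are both available; b is listed earlier → b.
e needed c, now all done → e.
d needed a, b and e, now all done → d.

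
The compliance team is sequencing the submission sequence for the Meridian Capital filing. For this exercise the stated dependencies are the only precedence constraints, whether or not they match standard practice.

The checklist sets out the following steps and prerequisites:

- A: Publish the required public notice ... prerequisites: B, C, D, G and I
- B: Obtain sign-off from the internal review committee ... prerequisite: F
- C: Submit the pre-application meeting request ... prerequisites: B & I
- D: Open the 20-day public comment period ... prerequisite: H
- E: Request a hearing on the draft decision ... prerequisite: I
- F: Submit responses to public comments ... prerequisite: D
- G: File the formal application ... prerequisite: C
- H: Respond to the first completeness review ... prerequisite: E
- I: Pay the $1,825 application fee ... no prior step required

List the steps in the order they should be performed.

Only I has no prerequisites, so it is first.
E needed I, now all done → E.
H needed E, now all done → H.
That leaves D as the only ready step → D.
F is the only step now ready → F.
That leaves B as the only ready step → B.
C needed B and I, now all done → C.
G needed C, now all done → G.
Next only A has its prerequisites met → A.

I, E, H, D, F, B, C, G, A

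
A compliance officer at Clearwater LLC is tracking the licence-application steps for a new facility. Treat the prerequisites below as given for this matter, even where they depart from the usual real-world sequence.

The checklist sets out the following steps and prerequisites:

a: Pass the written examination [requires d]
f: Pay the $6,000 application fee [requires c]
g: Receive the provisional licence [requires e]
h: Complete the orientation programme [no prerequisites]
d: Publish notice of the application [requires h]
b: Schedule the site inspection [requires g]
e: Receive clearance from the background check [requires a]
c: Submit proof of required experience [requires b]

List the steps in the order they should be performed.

h is the only step with nothing outstanding, so it goes first.
d needed h, now all done → d.
That leaves a as the only ready step → a.
e needed a, now all done → e.
That leaves g as the only ready step → g.
Next only b has its prerequisites met → b.
Next only c has its prerequisites met → c.
f needed c, now all done → f.

h → d → a → e → g → b → c → f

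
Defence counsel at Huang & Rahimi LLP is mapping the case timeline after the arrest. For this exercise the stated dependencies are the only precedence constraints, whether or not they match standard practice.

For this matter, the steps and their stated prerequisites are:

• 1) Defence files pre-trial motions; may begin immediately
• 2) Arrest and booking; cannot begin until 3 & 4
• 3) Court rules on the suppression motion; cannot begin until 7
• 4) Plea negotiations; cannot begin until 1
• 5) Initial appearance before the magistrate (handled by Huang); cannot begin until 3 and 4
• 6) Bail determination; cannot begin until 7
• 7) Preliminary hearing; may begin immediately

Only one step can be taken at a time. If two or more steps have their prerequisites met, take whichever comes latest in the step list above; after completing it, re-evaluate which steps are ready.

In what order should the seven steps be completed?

7 and 1 have no prerequisites; 7 is listed later, so 7 is first.
6 and 3 now also ready, so the ready set is {6, 3, 1}; 6 is listed later → 6.
3 and 1 are both available; 3 is listed later → 3.
1 is the only step now ready → 1.
4 is the only step now ready → 4.
Now 5 and 2 have their prerequisites met. 5 is listed later, so 5 next.
2 needed 4 and 3, now all done → 2.

7, 6, 3, 1, 4, 5, 2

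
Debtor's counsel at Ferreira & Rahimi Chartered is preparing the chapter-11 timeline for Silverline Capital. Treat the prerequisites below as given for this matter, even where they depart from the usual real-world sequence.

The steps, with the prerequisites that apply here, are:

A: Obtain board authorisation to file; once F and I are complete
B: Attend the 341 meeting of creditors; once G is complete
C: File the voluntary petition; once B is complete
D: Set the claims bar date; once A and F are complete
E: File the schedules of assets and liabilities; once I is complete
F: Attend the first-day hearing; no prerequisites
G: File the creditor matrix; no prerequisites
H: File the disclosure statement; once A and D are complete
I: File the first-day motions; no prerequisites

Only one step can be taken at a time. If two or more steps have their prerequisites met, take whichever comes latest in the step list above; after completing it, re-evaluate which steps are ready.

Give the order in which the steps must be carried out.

Nothing is required for I, G and F. I is listed later → I first.
Now G, F and E have their prerequisites met. G is listed later, so G next.
B now also ready, so the ready set is {F, E, B}; F is listed later → F.
Ready: E, B and A. E is listed later → E.
Now B and A have their prerequisites met. B is listed later, so B next.
Now C and A have their prerequisites met. C is listed later, so C next.
A needed I and F, now all done → A.
D needed F and A, now all done → D.
That leaves H as the only ready step → H.

I → G → F → E → B → C → A → D → H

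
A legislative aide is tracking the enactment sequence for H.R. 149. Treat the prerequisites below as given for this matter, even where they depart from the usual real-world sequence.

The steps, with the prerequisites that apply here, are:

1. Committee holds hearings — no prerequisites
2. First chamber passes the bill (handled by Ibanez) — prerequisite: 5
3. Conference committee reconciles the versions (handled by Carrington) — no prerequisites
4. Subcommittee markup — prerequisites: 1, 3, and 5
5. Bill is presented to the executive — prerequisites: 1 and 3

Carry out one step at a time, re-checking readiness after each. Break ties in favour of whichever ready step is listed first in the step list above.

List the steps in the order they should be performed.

1 → 3 → 5 → 2 → 4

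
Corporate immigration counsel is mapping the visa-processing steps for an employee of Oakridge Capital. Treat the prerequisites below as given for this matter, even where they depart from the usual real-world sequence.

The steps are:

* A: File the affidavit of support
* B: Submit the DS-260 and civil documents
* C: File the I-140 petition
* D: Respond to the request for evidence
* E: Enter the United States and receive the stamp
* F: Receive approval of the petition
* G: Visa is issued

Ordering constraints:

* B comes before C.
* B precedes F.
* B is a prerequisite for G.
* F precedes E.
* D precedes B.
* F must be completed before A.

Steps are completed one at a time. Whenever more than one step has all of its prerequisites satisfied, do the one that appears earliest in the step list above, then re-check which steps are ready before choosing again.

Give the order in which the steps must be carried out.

Only D has no prerequisites, so it is first.
B is the only step now ready → B.
Now C, F and G have their prerequisites met. C is listed earlier, so C next.
F and G are both available; F is listed earlier → F.
Ready: A, E and G. A is listed earlier → A.
Ready: E and G. E is listed earlier → E.
G is the only step now ready → G.

D B C F A E G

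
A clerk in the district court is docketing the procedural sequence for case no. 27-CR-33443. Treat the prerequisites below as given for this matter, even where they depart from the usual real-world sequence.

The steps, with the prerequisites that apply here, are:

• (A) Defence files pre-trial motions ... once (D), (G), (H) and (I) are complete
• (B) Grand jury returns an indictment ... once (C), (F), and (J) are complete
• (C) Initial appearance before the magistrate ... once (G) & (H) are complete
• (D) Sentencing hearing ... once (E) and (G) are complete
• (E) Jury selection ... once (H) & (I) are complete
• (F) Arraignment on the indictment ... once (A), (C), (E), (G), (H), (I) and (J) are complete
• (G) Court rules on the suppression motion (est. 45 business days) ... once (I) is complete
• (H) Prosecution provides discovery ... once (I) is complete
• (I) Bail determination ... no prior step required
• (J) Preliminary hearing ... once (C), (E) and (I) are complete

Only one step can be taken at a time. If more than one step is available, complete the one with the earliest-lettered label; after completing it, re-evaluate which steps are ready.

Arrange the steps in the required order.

(I) has no prerequisites → (I) first.
Now (G) and (H) have their prerequisites met. (G) has the earlier label, so (G) next.
Next only (H) has its prerequisites met → (H).
Ready: (C) and (E). (C) has the earlier label → (C).
(E) needed (H) and (I), now all done → (E).
(D) and (J) are both available; (D) has the earlier label → (D).
(A) now also ready, so the ready set is {(A), (J)}; (A) has the earlier label → (A).
(J) needed (C), (E) and (I), now all done → (J).
(F) is the only step now ready → (F).
(B) needed (C), (F) and (J), now all done → (B).

(I), (G), (H), (C), (E), (D), (A), (J), (F), (B)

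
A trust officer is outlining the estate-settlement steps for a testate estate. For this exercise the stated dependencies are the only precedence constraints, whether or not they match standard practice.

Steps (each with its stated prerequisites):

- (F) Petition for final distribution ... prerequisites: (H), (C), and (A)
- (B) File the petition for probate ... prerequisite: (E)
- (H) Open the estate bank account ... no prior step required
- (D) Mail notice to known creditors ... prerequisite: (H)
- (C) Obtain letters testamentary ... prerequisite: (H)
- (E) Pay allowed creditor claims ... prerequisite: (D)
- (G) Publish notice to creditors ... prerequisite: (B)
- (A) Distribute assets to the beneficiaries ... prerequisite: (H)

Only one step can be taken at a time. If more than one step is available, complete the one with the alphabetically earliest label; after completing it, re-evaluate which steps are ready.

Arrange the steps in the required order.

(H) (A) (C) (D) (E) (B) (F) (G)

(H) has no prerequisites → (H) first.
Ready: (A), (C) and (D). (A) has the earlier label → (A).
(C) and (D) are both available; (C) has the earlier label → (C).
Now (D) and (F) have their prerequisites met. (D) has the earlier label, so (D) next.
(E) now also ready, so the ready set is {(E), (F)}; (E) has the earlier label → (E).
Now (B) and (F) have their prerequisites met. (B) has the earlier label, so (B) next.
(G) now also ready, so the ready set is {(F), (G)}; (F) has the earlier label → (F).
Next only (G) has its prerequisites met → (G).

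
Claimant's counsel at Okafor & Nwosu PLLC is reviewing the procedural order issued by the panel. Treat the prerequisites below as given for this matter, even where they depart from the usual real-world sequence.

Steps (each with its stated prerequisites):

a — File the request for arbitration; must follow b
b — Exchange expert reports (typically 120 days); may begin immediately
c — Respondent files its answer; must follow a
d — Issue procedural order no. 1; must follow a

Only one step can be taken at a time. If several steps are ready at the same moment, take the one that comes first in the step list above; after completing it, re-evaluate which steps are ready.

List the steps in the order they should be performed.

b, a, c, d

b has no prerequisites → b first.
a needed b, now all done → a.
c and d are both available; c is listed earlier → c.
d needed a, now all done → d.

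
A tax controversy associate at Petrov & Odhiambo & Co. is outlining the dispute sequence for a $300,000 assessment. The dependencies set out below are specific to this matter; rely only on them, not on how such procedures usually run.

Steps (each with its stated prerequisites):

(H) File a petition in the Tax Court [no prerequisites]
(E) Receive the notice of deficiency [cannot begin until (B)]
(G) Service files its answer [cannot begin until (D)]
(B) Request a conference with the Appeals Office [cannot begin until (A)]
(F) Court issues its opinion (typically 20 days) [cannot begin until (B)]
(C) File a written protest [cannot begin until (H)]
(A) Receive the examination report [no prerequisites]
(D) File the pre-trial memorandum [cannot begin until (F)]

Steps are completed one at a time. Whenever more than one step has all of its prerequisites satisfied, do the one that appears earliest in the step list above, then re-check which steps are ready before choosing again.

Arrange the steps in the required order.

Nothing is required for (H) and (A). (H) is listed earlier → (H) first.
(C) now also ready, so the ready set is {(C), (A)}; (C) is listed earlier → (C).
Next only (A) has its prerequisites met → (A).
(B) is the only step now ready → (B).
Now (E) and (F) have their prerequisites met. (E) is listed earlier, so (E) next.
Next only (F) has its prerequisites met → (F).
That leaves (D) as the only ready step → (D).
(G) needed (D), now all done → (G).

(H), (C), (A), (B), (E), (F), (D), (G)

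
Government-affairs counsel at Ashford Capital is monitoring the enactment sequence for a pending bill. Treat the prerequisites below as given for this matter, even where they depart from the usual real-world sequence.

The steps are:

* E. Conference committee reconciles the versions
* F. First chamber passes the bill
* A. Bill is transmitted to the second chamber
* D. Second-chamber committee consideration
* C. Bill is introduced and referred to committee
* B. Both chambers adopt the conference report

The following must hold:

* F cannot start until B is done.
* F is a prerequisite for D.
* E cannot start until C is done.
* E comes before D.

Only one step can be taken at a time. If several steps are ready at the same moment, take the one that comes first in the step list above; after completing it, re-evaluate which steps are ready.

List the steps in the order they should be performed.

A → C → E → B → F → D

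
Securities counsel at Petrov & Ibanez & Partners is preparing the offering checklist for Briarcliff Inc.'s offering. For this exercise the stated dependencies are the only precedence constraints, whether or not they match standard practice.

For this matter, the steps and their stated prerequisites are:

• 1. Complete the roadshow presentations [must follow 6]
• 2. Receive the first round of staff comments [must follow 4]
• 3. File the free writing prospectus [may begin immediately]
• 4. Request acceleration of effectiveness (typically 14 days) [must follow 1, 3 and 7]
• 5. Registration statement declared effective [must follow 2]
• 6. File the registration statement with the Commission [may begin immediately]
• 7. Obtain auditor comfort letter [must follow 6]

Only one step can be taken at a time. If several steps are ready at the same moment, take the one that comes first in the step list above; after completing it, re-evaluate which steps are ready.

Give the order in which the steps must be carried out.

Nothing is required for 3 and 6. 3 is listed earlier → 3 first.
6 is the only step now ready → 6.
Ready: 1 and 7. 1 is listed earlier → 1.
7 needed 6, now all done → 7.
4 is the only step now ready → 4.
That leaves 2 as the only ready step → 2.
5 needed 2, now all done → 5.

3 → 6 → 1 → 7 → 4 → 2 → 5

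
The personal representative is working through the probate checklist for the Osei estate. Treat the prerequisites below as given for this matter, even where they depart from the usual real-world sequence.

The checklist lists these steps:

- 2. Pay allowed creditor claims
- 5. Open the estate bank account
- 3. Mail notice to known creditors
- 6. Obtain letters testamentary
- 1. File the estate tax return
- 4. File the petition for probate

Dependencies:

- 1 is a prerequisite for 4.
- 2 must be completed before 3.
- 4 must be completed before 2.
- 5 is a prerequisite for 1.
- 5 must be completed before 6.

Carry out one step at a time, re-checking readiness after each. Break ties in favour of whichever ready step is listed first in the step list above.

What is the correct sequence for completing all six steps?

5, 6, 1, 4, 2, 3

5 has no prerequisites → 5 first.
Ready: 6 and 1. 6 is listed earlier → 6.
Next only 1 has its prerequisites met → 1.
4 needed 1, now all done → 4.
2 is the only step now ready → 2.
Next only 3 has its prerequisites met → 3.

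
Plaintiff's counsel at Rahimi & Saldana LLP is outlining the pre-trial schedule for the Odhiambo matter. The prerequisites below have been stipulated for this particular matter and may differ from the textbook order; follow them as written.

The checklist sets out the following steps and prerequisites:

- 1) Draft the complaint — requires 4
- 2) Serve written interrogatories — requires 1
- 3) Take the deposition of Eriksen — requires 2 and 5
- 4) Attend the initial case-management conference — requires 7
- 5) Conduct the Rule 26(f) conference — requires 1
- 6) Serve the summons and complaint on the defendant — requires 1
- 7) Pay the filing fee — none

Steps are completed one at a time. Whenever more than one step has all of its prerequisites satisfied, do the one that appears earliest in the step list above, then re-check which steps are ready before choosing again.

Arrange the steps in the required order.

7 4 1 2 5 3 6

7 has no prerequisites → 7 first.
That leaves 4 as the only ready step → 4.
That leaves 1 as the only ready step → 1.
Now 2, 5 and 6 have their prerequisites met. 2 is listed earlier, so 2 next.
Now 5 and 6 have their prerequisites met. 5 is listed earlier, so 5 next.
3 now also ready, so the ready set is {3, 6}; 3 is listed earlier → 3.
6 is the only step now ready → 6.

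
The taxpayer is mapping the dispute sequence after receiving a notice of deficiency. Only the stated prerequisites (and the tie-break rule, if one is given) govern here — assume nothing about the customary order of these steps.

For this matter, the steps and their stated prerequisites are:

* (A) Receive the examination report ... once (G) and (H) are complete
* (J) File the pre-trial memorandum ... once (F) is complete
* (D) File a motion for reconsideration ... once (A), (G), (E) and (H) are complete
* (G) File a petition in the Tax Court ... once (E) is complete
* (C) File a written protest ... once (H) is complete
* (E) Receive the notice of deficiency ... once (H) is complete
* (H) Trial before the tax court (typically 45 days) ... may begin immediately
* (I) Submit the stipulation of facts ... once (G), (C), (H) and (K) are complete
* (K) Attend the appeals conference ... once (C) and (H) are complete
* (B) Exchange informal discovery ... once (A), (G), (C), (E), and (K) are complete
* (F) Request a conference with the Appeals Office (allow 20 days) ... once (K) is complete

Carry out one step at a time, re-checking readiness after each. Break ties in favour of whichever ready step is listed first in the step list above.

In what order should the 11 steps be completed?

(H), (C), (E), (G), (A), (D), (K), (I), (B), (F), (J)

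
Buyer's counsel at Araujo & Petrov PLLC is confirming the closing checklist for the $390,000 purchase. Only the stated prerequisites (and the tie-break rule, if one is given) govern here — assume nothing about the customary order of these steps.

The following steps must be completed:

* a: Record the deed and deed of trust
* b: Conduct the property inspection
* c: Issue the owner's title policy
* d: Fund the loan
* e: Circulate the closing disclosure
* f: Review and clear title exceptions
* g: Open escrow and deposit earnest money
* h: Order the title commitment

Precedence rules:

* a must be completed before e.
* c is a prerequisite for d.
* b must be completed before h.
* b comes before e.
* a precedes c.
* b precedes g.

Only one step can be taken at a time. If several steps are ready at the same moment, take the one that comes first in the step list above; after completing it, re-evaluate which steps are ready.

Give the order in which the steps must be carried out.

a, b, c, d, e, f, g, h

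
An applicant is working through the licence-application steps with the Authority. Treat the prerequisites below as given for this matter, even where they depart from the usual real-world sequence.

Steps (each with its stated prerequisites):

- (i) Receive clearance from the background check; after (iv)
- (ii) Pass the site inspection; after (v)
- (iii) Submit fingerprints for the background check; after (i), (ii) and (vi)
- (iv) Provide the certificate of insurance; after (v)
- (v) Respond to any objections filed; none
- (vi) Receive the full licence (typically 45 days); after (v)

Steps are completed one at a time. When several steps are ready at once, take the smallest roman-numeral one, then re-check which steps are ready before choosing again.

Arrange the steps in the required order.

(v) (ii) (iv) (i) (vi) (iii)

(v) is the only step with nothing outstanding, so it goes first.
(ii), (iv) and (vi) are all available; (ii) has the earlier label → (ii).
Ready: (iv) and (vi). (iv) has the earlier label → (iv).
(i) now also ready, so the ready set is {(i), (vi)}; (i) has the earlier label → (i).
That leaves (vi) as the only ready step → (vi).
Next only (iii) has its prerequisites met → (iii).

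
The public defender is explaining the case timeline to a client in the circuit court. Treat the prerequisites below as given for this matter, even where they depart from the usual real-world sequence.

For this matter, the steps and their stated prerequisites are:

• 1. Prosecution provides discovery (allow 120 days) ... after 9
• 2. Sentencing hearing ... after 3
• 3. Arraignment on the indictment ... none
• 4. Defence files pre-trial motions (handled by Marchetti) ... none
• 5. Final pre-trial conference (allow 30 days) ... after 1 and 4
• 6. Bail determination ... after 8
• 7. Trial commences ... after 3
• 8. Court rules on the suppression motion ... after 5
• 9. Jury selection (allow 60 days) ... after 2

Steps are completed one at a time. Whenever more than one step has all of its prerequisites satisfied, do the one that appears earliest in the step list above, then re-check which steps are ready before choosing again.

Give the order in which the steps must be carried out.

3, 2, 4, 7, 9, 1, 5, 8, 6

Nothing is required for 3 and 4. 3 is listed earlier → 3 first.
Now 2, 4 and 7 have their prerequisites met. 2 is listed earlier, so 2 next.
Ready: 4, 7 and 9. 4 is listed earlier → 4.
Now 7 and 9 have their prerequisites met. 7 is listed earlier, so 7 next.
Next only 9 has its prerequisites met → 9.
1 needed 9, now all done → 1.
5 needed 1 and 4, now all done → 5.
8 is the only step now ready → 8.
That leaves 6 as the only ready step → 6.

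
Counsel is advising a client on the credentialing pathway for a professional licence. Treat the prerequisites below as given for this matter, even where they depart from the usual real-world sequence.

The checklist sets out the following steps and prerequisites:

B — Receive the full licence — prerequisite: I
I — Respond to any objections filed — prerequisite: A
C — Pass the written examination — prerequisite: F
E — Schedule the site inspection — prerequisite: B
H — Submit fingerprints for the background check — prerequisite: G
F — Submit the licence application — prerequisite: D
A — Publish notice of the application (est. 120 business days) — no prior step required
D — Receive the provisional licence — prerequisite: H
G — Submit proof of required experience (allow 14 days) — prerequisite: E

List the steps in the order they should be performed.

A I B E G H D F C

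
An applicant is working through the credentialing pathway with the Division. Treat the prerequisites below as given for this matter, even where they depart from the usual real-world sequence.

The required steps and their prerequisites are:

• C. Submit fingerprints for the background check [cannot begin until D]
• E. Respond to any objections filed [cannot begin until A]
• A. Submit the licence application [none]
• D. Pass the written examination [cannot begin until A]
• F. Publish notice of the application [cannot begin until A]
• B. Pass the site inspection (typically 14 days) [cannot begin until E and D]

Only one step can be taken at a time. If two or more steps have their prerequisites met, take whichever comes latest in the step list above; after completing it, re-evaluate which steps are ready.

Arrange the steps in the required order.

A F D E B C

Only A has no prerequisites, so it is first.
F, D and E are all available; F is listed later → F.
D and E are both available; D is listed later → D.
C now also ready, so the ready set is {E, C}; E is listed later → E.
B now also ready, so the ready set is {B, C}; B is listed later → B.
C is the only step now ready → C.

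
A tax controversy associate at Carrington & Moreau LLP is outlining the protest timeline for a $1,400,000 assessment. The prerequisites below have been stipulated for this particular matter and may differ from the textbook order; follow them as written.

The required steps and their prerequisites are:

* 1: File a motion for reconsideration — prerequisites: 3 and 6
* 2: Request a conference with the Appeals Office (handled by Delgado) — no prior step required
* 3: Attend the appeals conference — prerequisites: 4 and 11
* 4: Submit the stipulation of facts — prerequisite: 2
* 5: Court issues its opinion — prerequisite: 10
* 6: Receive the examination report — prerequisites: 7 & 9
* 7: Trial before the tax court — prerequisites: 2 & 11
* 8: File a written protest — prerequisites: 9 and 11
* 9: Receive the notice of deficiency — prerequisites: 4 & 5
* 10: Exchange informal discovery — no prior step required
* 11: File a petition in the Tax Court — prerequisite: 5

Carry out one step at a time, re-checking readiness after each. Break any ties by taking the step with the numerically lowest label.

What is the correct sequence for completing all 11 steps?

2, 4, 10, 5, 9, 11, 3, 7, 6, 1, 8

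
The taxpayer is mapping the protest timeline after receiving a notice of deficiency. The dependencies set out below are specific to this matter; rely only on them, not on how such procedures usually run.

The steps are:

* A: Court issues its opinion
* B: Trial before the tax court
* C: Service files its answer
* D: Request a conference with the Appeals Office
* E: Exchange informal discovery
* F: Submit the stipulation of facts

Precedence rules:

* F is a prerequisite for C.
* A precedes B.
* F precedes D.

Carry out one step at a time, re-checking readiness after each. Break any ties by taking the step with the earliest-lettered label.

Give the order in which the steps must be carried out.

A, B, E, F, C, D

Nothing is required for A, E and F. A has the earlier label → A first.
B now also ready, so the ready set is {B, E, F}; B has the earlier label → B.
E and F are both available; E has the earlier label → E.
Next only F has its prerequisites met → F.
Now C and D have their prerequisites met. C has the earlier label, so C next.
That leaves D as the only ready step → D.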